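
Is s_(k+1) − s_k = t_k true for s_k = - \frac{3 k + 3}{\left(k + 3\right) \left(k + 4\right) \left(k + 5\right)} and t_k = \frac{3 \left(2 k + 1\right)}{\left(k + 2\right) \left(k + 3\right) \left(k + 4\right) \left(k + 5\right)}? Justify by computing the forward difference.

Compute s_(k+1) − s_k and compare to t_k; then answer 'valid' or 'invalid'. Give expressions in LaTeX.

Invalid: residual \frac{9 \left(- 3 k - 2\right)}{k^{5} + 20 k^{4} + 155 k^{3} + 580 k^{2} + 1044 k + 720} ≠ 0.

s_(k+1) = 3*(-k - 2)/((k + 4)*(k + 5)*(k + 6))
s_(k+1) − s_k = 6*k/(k**4 + 18*k**3 + 119*k**2 + 342*k + 360)
(s_(k+1) − s_k) − t_k = 9*(-3*k - 2)/(k**5 + 20*k**4 + 155*k**3 + 580*k**2 + 1044*k + 720)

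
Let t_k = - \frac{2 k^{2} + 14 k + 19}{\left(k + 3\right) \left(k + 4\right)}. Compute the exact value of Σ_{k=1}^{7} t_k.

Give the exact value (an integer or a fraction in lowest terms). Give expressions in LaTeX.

t_(k+1)/t_k = (k + 3)*(14*k + 2*(k + 1)**2 + 33)/((k + 5)*(2*k**2 + 14*k + 19)).
Factor: A=k + 3; B=k + 5; C=k**2 + 7*k + 19/2.
f must satisfy (k + 3)·f(k+1) − (k + 4)·f(k) = k**2 + 7*k + 19/2.
Degrees (1,1,2) ⇒ d ≤ 2.
A polynomial solution: f(k) = k*(6*k + 13)/6.
So s_k = (B(k−1)f/C)·t_k = (k*(k + 4)*(6*k + 13)/(3*(2*k**2 + 14*k + 19)))·t_k = k*(-6*k - 13)/(3*(k + 3)).
Check: Δs_k = (-2*k**2 - 14*k - 19)/(k**2 + 7*k + 12). ✓
Σ_(k=1)^(7) t_k = s_(8) − s_(1) = -488/33 − (-19/12) = -581/44.

Σ = -581/44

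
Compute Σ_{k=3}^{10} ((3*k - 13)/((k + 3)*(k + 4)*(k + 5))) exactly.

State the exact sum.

Σ = 2/105

Ratio r(k) = (k + 3)*(3*k - 10)/((k + 6)*(3*k - 13)).
Take A(k)=k + 3, B(k)=k + 6, C(k)=k - 13/3.
Need (k + 3)·f(k+1) − (k + 5)·f(k) = k - 13/3.
Bound: deg f ≤ 2.
A polynomial solution: f(k) = -k*(k + 25)/18.
Then R = B(k−1)f/C = -k*(k + 5)*(k + 25)/(6*(3*k - 13)), so s_k = R(k)·t_k = k*(-k - 25)/(6*(k + 3)*(k + 4)).
Δs = (3*k - 13)/(k**3 + 12*k**2 + 47*k + 60), as required.
Evaluate s at k=11 and k=3: -11/35 and -1/3; difference 2/105.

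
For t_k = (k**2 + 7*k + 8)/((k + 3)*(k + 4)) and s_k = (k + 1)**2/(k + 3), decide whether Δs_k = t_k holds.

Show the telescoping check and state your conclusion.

s_(k+1) = (k + 2)**2/(k + 4)
s_(k+1) − s_k = (k**2 + 7*k + 8)/(k**2 + 7*k + 12)
(s_(k+1) − s_k) − t_k = 0

Valid — Δs_k = t_k.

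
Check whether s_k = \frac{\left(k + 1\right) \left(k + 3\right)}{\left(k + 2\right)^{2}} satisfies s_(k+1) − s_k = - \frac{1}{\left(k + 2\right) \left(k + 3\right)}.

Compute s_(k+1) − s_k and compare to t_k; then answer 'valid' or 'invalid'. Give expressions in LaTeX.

s_(k+1) = (k + 2)*(k + 4)/(k + 3)**2
s_(k+1) − s_k = (2*k + 5)/(k**4 + 10*k**3 + 37*k**2 + 60*k + 36)
(s_(k+1) − s_k) − t_k = (k**2 + 7*k + 11)/(k**4 + 10*k**3 + 37*k**2 + 60*k + 36)

Invalid: residual \frac{k^{2} + 7 k + 11}{k^{4} + 10 k^{3} + 37 k^{2} + 60 k + 36} ≠ 0.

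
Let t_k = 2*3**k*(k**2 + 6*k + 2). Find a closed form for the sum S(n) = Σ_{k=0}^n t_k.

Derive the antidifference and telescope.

S(n) = 3*3**n*n**2 + 15*3**n*n + 4

Step 1: r(k) = 3*(k**2 + 8*k + 9)/(k**2 + 6*k + 2).
Take A(k)=3, B(k)=1, C(k)=k**2 + 6*k + 2.
Solve (3)·f(k+1) − (1)·f(k) = k**2 + 6*k + 2.
From deg A=0, deg B=0, deg C=2: d=2.
Coefficient equations give f(k) = (k - 1)*(k + 4)/2.
R(k) = B(k−1)·f(k)/C(k) = (k - 1)*(k + 4)/(2*(k**2 + 6*k + 2)); s_k = R·t_k = 3**k*(k**2 + 3*k - 4).
Verify: 2*3**k*(k**2 + 6*k + 2) matches t_k.
Evaluate: s_(n+1) = 3**(n + 1)*n*(n + 5); subtract s_(0) = -4 ⇒ S(n) = 3*3**n*n**2 + 15*3**n*n + 4.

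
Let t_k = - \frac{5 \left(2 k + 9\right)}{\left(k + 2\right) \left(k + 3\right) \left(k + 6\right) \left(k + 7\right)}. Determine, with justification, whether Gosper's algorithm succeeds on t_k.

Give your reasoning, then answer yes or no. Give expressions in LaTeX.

Yes. s_k = \frac{5 k \left(- k - 8\right)}{12 \left(k^{2} + 8 k + 12\right)}.

Ratio r(k) = (k + 2)*(k + 6)*(2*k + 11)/((k + 4)*(k + 8)*(2*k + 9)).
Take A(k)=k + 2, B(k)=k + 8, C(k)=k**3 + 27*k**2/2 + 121*k/2 + 90.
Need (k + 2)·f(k+1) − (k + 7)·f(k) = k**3 + 27*k**2/2 + 121*k/2 + 90.
deg f ≤ 5 (via 1,1,3).
Solve for f: f(k) = k*(k + 3)*(k + 4)*(k + 5)*(k + 8)/24 (degree 5 ≤ 5).
R(k) = B(k−1)·f(k)/C(k) = k*(k + 3)*(k + 7)*(k + 8)/(12*(2*k + 9)); s_k = R·t_k = 5*k*(-k - 8)/(12*(k**2 + 8*k + 12)).
Δs = 5*(-2*k - 9)/(k**4 + 18*k**3 + 113*k**2 + 288*k + 252), as required.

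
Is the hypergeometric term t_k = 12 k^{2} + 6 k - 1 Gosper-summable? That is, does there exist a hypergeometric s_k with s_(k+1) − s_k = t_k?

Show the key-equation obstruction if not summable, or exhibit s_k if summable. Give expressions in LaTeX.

The ratio is (12*k**2 + 30*k + 17)/(12*k**2 + 6*k - 1).
A = 1, B = 1, C = k**2 + k/2 - 1/12.
Key eq: (1)·f(k+1) = (1)·f(k) + (k**2 + k/2 - 1/12).
Bound: deg f ≤ 3.
Match coefficients ⇒ f(k) = k*(4*k**2 - 3*k - 2)/12.
R(k) = B(k−1)·f(k)/C(k) = k*(4*k**2 - 3*k - 2)/(12*k**2 + 6*k - 1); s_k = R·t_k = k*(4*k**2 - 3*k - 2).
Δs = 12*k**2 + 6*k - 1, as required.

Yes. s_k = k \left(4 k^{2} - 3 k - 2\right).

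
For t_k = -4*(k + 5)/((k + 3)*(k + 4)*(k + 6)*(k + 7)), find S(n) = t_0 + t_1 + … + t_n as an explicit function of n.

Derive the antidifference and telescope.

t_(k+1)/t_k = (k + 3)*(k + 6)**2/((k + 5)**2*(k + 8)).
Factor: A=k + 3; B=k + 8; C=k**2 + 10*k + 25.
f must satisfy (k + 3)·f(k+1) − (k + 7)·f(k) = k**2 + 10*k + 25.
d = 4 from the (1,1,2) case.
Match coefficients ⇒ f(k) = k*(k + 4)*(k + 5)*(k + 9)/36.
R(k) = B(k−1)·f(k)/C(k) = k*(k + 4)*(k + 7)*(k + 9)/(36*(k + 5)); s_k = R·t_k = k*(-k - 9)/(9*(k**2 + 9*k + 18)).
Verify: 4*(-k - 5)/(k**4 + 20*k**3 + 145*k**2 + 450*k + 504) matches t_k.
s_(n+1) = (-n**2 - 11*n - 10)/(9*(n**2 + 11*n + 28)) and s_(0) = 0, so S(n) = (-n**2 - 11*n - 10)/(9*(n**2 + 11*n + 28)).

S(n) = (-n**2 - 11*n - 10)/(9*(n**2 + 11*n + 28))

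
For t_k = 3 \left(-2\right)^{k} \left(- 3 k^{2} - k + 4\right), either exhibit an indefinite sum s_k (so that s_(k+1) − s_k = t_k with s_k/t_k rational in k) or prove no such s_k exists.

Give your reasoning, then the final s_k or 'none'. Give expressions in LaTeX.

t_(k+1)/t_k = 2*k*(-3*k - 7)/(3*k**2 + k - 4).
Factor: A=-2; B=1; C=k**2 + k/3 - 4/3.
f must satisfy (-2)·f(k+1) − (1)·f(k) = k**2 + k/3 - 4/3.
From deg A=0, deg B=0, deg C=2: d=2.
Solve for f: f(k) = -(3*k**2 - 3*k - 4)/9 (degree 2 ≤ 2).
R(k) = B(k−1)·f(k)/C(k) = -(3*k**2 - 3*k - 4)/(3*(k - 1)*(3*k + 4)); s_k = R·t_k = (-2)**k*(3*k**2 - 3*k - 4).
Check: Δs_k = 3*(-2)**k*(-3*k**2 - k + 4). ✓

s_k = \left(-2\right)^{k} \left(3 k^{2} - 3 k - 4\right)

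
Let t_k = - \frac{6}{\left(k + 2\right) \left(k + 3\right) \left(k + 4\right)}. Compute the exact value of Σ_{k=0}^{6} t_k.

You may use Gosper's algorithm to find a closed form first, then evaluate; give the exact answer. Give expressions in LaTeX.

t_(k+1)/t_k = (k + 2)/(k + 5).
Take A(k)=k + 2, B(k)=k + 5, C(k)=1.
Need (k + 2)·f(k+1) − (k + 4)·f(k) = 1.
Degrees (1,1,0) ⇒ d ≤ 2.
Match coefficients ⇒ f(k) = k*(k + 5)/12.
R(k) = B(k−1)·f(k)/C(k) = k*(k + 4)*(k + 5)/12; s_k = R·t_k = k*(-k - 5)/(2*(k + 2)*(k + 3)).
Check: Δs_k = -6/(k**3 + 9*k**2 + 26*k + 24). ✓
Telescoping: Σ = s_(7) − s_(0) = -7/15 − (0) = -7/15.

Σ = -7/15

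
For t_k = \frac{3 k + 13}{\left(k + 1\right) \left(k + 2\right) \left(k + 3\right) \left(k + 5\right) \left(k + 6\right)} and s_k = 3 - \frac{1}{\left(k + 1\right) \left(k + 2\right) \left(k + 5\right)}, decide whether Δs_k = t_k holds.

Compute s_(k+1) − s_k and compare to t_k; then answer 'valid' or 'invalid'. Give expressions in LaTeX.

valid; difference matches t_k

s_(k+1) = 3 - 1/((k + 2)*(k + 3)*(k + 6))
s_(k+1) − s_k = (3*k + 13)/(k**5 + 17*k**4 + 107*k**3 + 307*k**2 + 396*k + 180)
(s_(k+1) − s_k) − t_k = 0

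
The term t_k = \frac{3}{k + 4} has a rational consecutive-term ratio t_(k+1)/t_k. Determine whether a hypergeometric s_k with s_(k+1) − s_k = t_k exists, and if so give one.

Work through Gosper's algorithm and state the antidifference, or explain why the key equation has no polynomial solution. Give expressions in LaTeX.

no hypergeometric antidifference exists

Ratio r(k) = (k + 4)/(k + 5).
Take A(k)=k + 4, B(k)=k + 5, C(k)=1.
Set up (k + 4)·f(k+1) − (k + 4)·f(k) − (1) = 0.
d = 0 from the (1,1,0) case.
Put f(k) = c0: A·f(k+1) − B(k−1)·f(k) − C = -1; need -1 = 0 — inconsistent ⇒ no f, not summable.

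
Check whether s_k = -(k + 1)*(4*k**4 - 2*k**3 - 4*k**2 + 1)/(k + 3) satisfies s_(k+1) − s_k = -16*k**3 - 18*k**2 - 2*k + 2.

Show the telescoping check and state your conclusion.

Invalid: residual 2*(12*k**4 + 68*k**3 + 60*k**2 + 4*k - 7)/(k**2 + 7*k + 12) ≠ 0.

s_(k+1) = (-4*k**5 - 22*k**4 - 42*k**3 - 30*k**2 - 3*k + 2)/(k + 4)
s_(k+1) − s_k = 2*(-8*k**5 - 53*k**4 - 92*k**3 - 54*k**2 - k + 5)/(k**2 + 7*k + 12)
(s_(k+1) − s_k) − t_k = 2*(12*k**4 + 68*k**3 + 60*k**2 + 4*k - 7)/(k**2 + 7*k + 12)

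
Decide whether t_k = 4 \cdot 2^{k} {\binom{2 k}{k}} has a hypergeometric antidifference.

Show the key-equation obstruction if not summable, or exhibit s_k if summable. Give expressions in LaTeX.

Ratio r(k) = 4*(2*k + 1)/(k + 1).
Gosper form: A/B · C(k+1)/C(k) with A=8*k + 4, B=k + 1, C=1.
Need (8*k + 4)·f(k+1) − (k)·f(k) = 1.
deg f ≤ -1 (via 1,1,0).
Bound -1 < 0, so the key equation has no polynomial solution.

No — key equation has no polynomial f.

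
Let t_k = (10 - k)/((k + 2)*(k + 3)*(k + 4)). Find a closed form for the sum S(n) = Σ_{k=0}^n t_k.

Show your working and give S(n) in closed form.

Compute t_(k+1)/t_k: get (k - 9)*(k + 2)/((k - 10)*(k + 5)).
A = k + 2, B = k + 5, C = k - 10.
f must satisfy (k + 2)·f(k+1) − (k + 4)·f(k) = k - 10.
deg f ≤ 2 (via 1,1,1).
A polynomial solution: f(k) = -k*(2*k + 13)/3.
Get s_k = R·t_k = k*(2*k + 13)/(3*(k + 2)*(k + 3)) with R(k) = B(k−1)f(k)/C(k) = -k*(k + 4)*(2*k + 13)/(3*(k - 10)).
Verify: (10 - k)/(k**3 + 9*k**2 + 26*k + 24) matches t_k.
Telescope: S(n) = s_(n+1) − s_(0) = (2*n**2 + 17*n + 15)/(3*(n**2 + 7*n + 12)) − (0) = (2*n**2 + 17*n + 15)/(3*(n**2 + 7*n + 12)).

S(n) = (2*n**2 + 17*n + 15)/(3*(n**2 + 7*n + 12))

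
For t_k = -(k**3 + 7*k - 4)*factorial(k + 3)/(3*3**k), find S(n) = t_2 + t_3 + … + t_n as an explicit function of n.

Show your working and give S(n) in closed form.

S(n) = 3**(-n - 1)*(80*3**n - n**6*factorial(n) - 9*n**5*factorial(n) - 27*n**4*factorial(n) - 35*n**3*factorial(n) - 44*n**2*factorial(n) - 76*n*factorial(n) - 48*factorial(n))

Compute t_(k+1)/t_k: get (k + 4)*(7*k + (k + 1)**3 + 3)/(3*(k**3 + 7*k - 4)).
Normal form (A,B,C) = (k/3 + 4/3, 1, k**3 + 7*k - 4).
Set up (k/3 + 4/3)·f(k+1) − (1)·f(k) − (k**3 + 7*k - 4) = 0.
From deg A=1, deg B=0, deg C=3: d=2.
Coefficient equations give f(k) = 3*(k**2 - 3*k + 4).
Get s_k = R·t_k = -(k**2 - 3*k + 4)*factorial(k + 3)/3**k with R(k) = B(k−1)f(k)/C(k) = 3*(k**2 - 3*k + 4)/(k**3 + 7*k - 4).
s_(k+1) − s_k = -(k**3 + 7*k - 4)*factorial(k + 3)/(3*3**k) = t_k.
Σ_(k=2)^n t_k = s_(n+1) − s_(2) = (-3**(-n - 1)*(n**2 - n + 2)*factorial(n + 4)) − (-80/3), i.e. 3**(-n - 1)*(80*3**n - n**6*factorial(n) - 9*n**5*factorial(n) - 27*n**4*factorial(n) - 35*n**3*factorial(n) - 44*n**2*factorial(n) - 76*n*factorial(n) - 48*factorial(n)).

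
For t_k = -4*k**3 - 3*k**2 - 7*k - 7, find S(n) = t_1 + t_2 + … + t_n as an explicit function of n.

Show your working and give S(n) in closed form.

S(n) = n*(-n**3 - 3*n**2 - 6*n - 11)

t_(k+1)/t_k = (4*k**3 + 15*k**2 + 25*k + 21)/(4*k**3 + 3*k**2 + 7*k + 7).
Take A(k)=1, B(k)=1, C(k)=k**3 + 3*k**2/4 + 7*k/4 + 7/4.
Key eq: (1)·f(k+1) = (1)·f(k) + (k**3 + 3*k**2/4 + 7*k/4 + 7/4).
From deg A=0, deg B=0, deg C=3: d=4.
Coefficient equations give f(k) = k*(k**3 - k**2 + 3*k + 4)/4.
Certificate R = B(k−1)f/C = k*(k**3 - k**2 + 3*k + 4)/(4*k**3 + 3*k**2 + 7*k + 7) gives s_k = k*(-k**3 + k**2 - 3*k - 4).
Check: Δs_k = -4*k**3 - 3*k**2 - 7*k - 7. ✓
Telescope: S(n) = s_(n+1) − s_(1) = -n**4 - 3*n**3 - 6*n**2 - 11*n - 7 − (-7) = n*(-n**3 - 3*n**2 - 6*n - 11).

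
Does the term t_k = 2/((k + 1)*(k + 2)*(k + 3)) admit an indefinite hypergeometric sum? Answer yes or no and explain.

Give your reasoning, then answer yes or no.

Ratio r(k) = (k + 1)/(k + 4).
Take A(k)=k + 1, B(k)=k + 4, C(k)=1.
Set up (k + 1)·f(k+1) − (k + 3)·f(k) − (1) = 0.
From deg A=1, deg B=1, deg C=0: d=2.
A polynomial solution: f(k) = k*(k + 3)/4.
So s_k = (B(k−1)f/C)·t_k = (k*(k + 3)**2/4)·t_k = k*(k + 3)/(2*(k + 1)*(k + 2)).
Check: Δs_k = 2/(k**3 + 6*k**2 + 11*k + 6). ✓

Yes. s_k = k*(k + 3)/(2*(k + 1)*(k + 2)).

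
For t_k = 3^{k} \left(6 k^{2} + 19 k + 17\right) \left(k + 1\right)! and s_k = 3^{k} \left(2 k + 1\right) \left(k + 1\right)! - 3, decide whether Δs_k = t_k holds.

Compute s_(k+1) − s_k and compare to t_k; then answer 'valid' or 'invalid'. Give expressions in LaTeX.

s_(k+1) = 3**(k + 1)*(2*k + 3)*factorial(k + 2) - 3
s_(k+1) − s_k = 3**k*(6*k**2 + 19*k + 17)*factorial(k + 1)
(s_(k+1) − s_k) − t_k = 0

Valid — Δs_k = t_k.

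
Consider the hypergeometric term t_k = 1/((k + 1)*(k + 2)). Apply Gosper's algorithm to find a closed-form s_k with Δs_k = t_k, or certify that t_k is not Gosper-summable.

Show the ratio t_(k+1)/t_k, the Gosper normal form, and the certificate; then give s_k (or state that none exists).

Compute t_(k+1)/t_k: get (k + 1)/(k + 3).
A = k + 1, B = k + 3, C = 1.
Key eq: (k + 1)·f(k+1) = (k + 2)·f(k) + (1).
From deg A=1, deg B=1, deg C=0: d=1.
A polynomial solution: f(k) = k.
So s_k = (B(k−1)f/C)·t_k = (k*(k + 2))·t_k = k/(k + 1).
Verify: 1/(k**2 + 3*k + 2) matches t_k.

s_k = k/(k + 1)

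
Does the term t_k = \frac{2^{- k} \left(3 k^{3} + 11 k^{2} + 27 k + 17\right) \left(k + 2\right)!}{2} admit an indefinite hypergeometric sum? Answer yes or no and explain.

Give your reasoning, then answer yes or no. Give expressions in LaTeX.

Yes. s_k = 2^{- k} \left(3 k^{2} + 2 k + 2\right) \left(k + 2\right)!.

Compute t_(k+1)/t_k: get (3*k**4 + 29*k**3 + 118*k**2 + 232*k + 174)/(2*(3*k**3 + 11*k**2 + 27*k + 17)).
Gosper form: A/B · C(k+1)/C(k) with A=k/2 + 3/2, B=1, C=k**3 + 11*k**2/3 + 9*k + 17/3.
f must satisfy (k/2 + 3/2)·f(k+1) − (1)·f(k) = k**3 + 11*k**2/3 + 9*k + 17/3.
Bound: deg f ≤ 2.
Coefficient equations give f(k) = 2*(3*k**2 + 2*k + 2)/3.
Then R = B(k−1)f/C = 2*(3*k**2 + 2*k + 2)/(3*k**3 + 11*k**2 + 27*k + 17), so s_k = R(k)·t_k = (3*k**2 + 2*k + 2)*factorial(k + 2)/2**k.
Check: Δs_k = (3*k**3 + 11*k**2 + 27*k + 17)*factorial(k + 2)/(2*2**k). ✓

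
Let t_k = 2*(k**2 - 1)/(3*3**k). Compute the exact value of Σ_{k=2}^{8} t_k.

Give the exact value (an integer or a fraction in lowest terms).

Step 1: r(k) = k*(k + 2)/(3*(k**2 - 1)).
Factor: A=1/3; B=1; C=k**2 - 1.
Solve (1/3)·f(k+1) − (1)·f(k) = k**2 - 1.
d = 2 from the (0,0,2) case.
Coefficient equations give f(k) = -3*k*(k + 1)/2.
R(k) = B(k−1)·f(k)/C(k) = -3*k/(2*(k - 1)); s_k = R·t_k = k*(-k - 1)/3**k.
Verify: 2*(k**2 - 1)/(3*3**k) matches t_k.
Telescoping: Σ = s_(9) − s_(2) = -10/2187 − (-2/3) = 1448/2187.

Σ = 1448/2187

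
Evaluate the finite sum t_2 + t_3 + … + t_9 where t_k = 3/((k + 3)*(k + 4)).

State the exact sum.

Σ = 24/65

The ratio is (k + 3)/(k + 5).
So A=k + 3 and B=k + 5, with C=1.
Solve (k + 3)·f(k+1) − (k + 4)·f(k) = 1.
From deg A=1, deg B=1, deg C=0: d=1.
Solving with deg f ≤ 1: f(k) = k/3.
Certificate R = B(k−1)f/C = k*(k + 4)/3 gives s_k = k/(k + 3).
Check: Δs_k = 3/(k**2 + 7*k + 12). ✓
Evaluate s at k=10 and k=2: 10/13 and 2/5; difference 24/65.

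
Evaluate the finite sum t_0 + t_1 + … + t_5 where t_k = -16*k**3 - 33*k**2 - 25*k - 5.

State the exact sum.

The ratio is (16*k**3 + 81*k**2 + 139*k + 79)/(16*k**3 + 33*k**2 + 25*k + 5).
Normal form (A,B,C) = (1, 1, k**3 + 33*k**2/16 + 25*k/16 + 5/16).
Need (1)·f(k+1) − (1)·f(k) = k**3 + 33*k**2/16 + 25*k/16 + 5/16.
deg f ≤ 4 (via 0,0,3).
Coefficient equations give f(k) = k*(4*k**3 + 3*k**2 - 2)/16.
Then R = B(k−1)f/C = k*(4*k**3 + 3*k**2 - 2)/(16*k**3 + 33*k**2 + 25*k + 5), so s_k = R(k)·t_k = k*(-4*k**3 - 3*k**2 + 2).
s_(k+1) − s_k = -16*k**3 - 33*k**2 - 25*k - 5 = t_k.
Telescoping: Σ = s_(6) − s_(0) = -5820 − (0) = -5820.

Σ = -5820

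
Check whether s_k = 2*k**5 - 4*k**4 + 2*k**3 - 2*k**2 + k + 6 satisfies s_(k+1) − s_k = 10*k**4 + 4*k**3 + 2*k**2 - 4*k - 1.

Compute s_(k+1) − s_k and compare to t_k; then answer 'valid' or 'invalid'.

valid (s_(k+1) − s_k reduces to t_k)

s_(k+1) = 2*k**5 + 6*k**4 + 6*k**3 - 3*k + 5
s_(k+1) − s_k = 10*k**4 + 4*k**3 + 2*k**2 - 4*k - 1
(s_(k+1) − s_k) − t_k = 0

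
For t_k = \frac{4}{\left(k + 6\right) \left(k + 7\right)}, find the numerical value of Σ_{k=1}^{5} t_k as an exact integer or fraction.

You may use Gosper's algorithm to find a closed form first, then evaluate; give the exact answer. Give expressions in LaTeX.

Σ = 5/21

The ratio is (k + 6)/(k + 8).
A = k + 6, B = k + 8, C = 1.
Solve (k + 6)·f(k+1) − (k + 7)·f(k) = 1.
deg f ≤ 1 (via 1,1,0).
Match coefficients ⇒ f(k) = k/6.
So s_k = (B(k−1)f/C)·t_k = (k*(k + 7)/6)·t_k = 2*k/(3*(k + 6)).
Δs = 4/(k**2 + 13*k + 42), as required.
Σ_(k=1)^(5) t_k = s_(6) − s_(1) = 1/3 − (2/21) = 5/21.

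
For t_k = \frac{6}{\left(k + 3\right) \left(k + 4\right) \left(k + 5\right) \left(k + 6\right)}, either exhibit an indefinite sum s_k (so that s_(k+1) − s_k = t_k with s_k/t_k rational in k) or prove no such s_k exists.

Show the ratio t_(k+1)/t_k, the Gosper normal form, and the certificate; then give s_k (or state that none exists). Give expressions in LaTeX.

Step 1: r(k) = (k + 3)/(k + 7).
Factor: A=k + 3; B=k + 7; C=1.
f must satisfy (k + 3)·f(k+1) − (k + 6)·f(k) = 1.
Degrees (1,1,0) ⇒ d ≤ 3.
Solving with deg f ≤ 3: f(k) = k*(k**2 + 12*k + 47)/180.
Then R = B(k−1)f/C = k*(k + 6)*(k**2 + 12*k + 47)/180, so s_k = R(k)·t_k = k*(k**2 + 12*k + 47)/(30*(k + 3)*(k + 4)*(k + 5)).
Δs = 6/(k**4 + 18*k**3 + 119*k**2 + 342*k + 360), as required.

s_k = \frac{k \left(k^{2} + 12 k + 47\right)}{30 \left(k + 3\right) \left(k + 4\right) \left(k + 5\right)}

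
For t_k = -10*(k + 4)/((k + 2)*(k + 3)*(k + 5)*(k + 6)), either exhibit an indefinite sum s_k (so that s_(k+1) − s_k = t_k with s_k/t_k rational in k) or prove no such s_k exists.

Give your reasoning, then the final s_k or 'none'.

s_k = k*(-k - 7)/(2*(k**2 + 7*k + 10))

The ratio is (k + 2)*(k + 5)**2/((k + 4)**2*(k + 7)).
A = k + 2, B = k + 7, C = k**2 + 8*k + 16.
Need (k + 2)·f(k+1) − (k + 6)·f(k) = k**2 + 8*k + 16.
Degrees (1,1,2) ⇒ d ≤ 4.
Solve for f: f(k) = k*(k + 3)*(k + 4)*(k + 7)/20 (degree 4 ≤ 4).
R(k) = B(k−1)·f(k)/C(k) = k*(k + 3)*(k + 6)*(k + 7)/(20*(k + 4)); s_k = R·t_k = k*(-k - 7)/(2*(k**2 + 7*k + 10)).
s_(k+1) − s_k = 10*(-k - 4)/(k**4 + 16*k**3 + 91*k**2 + 216*k + 180) = t_k.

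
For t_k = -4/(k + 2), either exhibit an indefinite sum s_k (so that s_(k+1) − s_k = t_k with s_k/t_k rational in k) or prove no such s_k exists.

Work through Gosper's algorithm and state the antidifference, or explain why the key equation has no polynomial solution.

not Gosper-summable; s_k does not exist

The ratio is (k + 2)/(k + 3).
Take A(k)=k + 2, B(k)=k + 3, C(k)=1.
f must satisfy (k + 2)·f(k+1) − (k + 2)·f(k) = 1.
Degrees (1,1,0) ⇒ d ≤ 0.
Generic f = c0 gives residual -1; -1 = 0 cannot hold, so t_k is not Gosper-summable.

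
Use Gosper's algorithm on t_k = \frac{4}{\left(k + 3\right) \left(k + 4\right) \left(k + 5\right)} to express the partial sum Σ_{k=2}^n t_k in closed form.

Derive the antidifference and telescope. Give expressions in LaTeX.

S(n) = \frac{n^{2} + 9 n - 10}{15 \left(n^{2} + 9 n + 20\right)}

Compute t_(k+1)/t_k: get (k + 3)/(k + 6).
Gosper form: A/B · C(k+1)/C(k) with A=k + 3, B=k + 6, C=1.
Key eq: (k + 3)·f(k+1) = (k + 5)·f(k) + (1).
Bound: deg f ≤ 2.
Coefficient equations give f(k) = k*(k + 7)/24.
Get s_k = R·t_k = k*(k + 7)/(6*(k + 3)*(k + 4)) with R(k) = B(k−1)f(k)/C(k) = k*(k + 5)*(k + 7)/24.
s_(k+1) − s_k = 4/(k**3 + 12*k**2 + 47*k + 60) = t_k.
Telescope: S(n) = s_(n+1) − s_(2) = (n**2 + 9*n + 8)/(6*(n**2 + 9*n + 20)) − (1/10) = (n**2 + 9*n - 10)/(15*(n**2 + 9*n + 20)).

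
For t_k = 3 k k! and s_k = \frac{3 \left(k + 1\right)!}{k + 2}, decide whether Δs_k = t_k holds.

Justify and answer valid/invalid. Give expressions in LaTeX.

s_(k+1) = 3*factorial(k + 2)/(k + 3)
s_(k+1) − s_k = 3*(k**2 + 3*k + 1)*factorial(k + 1)/((k + 2)*(k + 3))
(s_(k+1) − s_k) − t_k = -3*(k**2 + 2*k - 1)*factorial(k)/((k + 2)*(k + 3))

Invalid: residual - \frac{3 \left(k^{2} + 2 k - 1\right) k!}{\left(k + 2\right) \left(k + 3\right)} ≠ 0.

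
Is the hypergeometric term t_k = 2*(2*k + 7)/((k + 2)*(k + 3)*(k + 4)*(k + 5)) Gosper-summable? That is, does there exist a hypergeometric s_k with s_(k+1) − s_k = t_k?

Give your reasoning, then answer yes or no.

Yes. s_k = k*(k + 6)/(4*(k**2 + 6*k + 8)).

t_(k+1)/t_k = (k + 2)*(2*k + 9)/((k + 6)*(2*k + 7)).
Take A(k)=k + 2, B(k)=k + 6, C(k)=k + 7/2.
f must satisfy (k + 2)·f(k+1) − (k + 5)·f(k) = k + 7/2.
Bound: deg f ≤ 3.
Coefficient equations give f(k) = k*(k + 3)*(k + 6)/16.
Then R = B(k−1)f/C = k*(k + 3)*(k + 5)*(k + 6)/(8*(2*k + 7)), so s_k = R(k)·t_k = k*(k + 6)/(4*(k**2 + 6*k + 8)).
s_(k+1) − s_k = 2*(2*k + 7)/(k**4 + 14*k**3 + 71*k**2 + 154*k + 120) = t_k.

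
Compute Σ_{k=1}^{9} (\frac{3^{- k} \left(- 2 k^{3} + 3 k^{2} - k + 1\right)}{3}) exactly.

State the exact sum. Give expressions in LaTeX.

Σ = -77711/59049

Ratio r(k) = (2*k**3 + 3*k**2 + k - 1)/(3*(2*k**3 - 3*k**2 + k - 1)).
Take A(k)=1/3, B(k)=1, C(k)=k**3 - 3*k**2/2 + k/2 - 1/2.
Solve (1/3)·f(k+1) − (1)·f(k) = k**3 - 3*k**2/2 + k/2 - 1/2.
Bound: deg f ≤ 3.
Coefficient equations give f(k) = -3*(k**3 + 2*k + 1)/2.
Then R = B(k−1)f/C = -3*(k**3 + 2*k + 1)/(2*k**3 - 3*k**2 + k - 1), so s_k = R(k)·t_k = (k**3 + 2*k + 1)/3**k.
Δs = (-3*k**3 - 4*k + (k + 1)**3)/(3*3**k), as required.
Telescoping: Σ = s_(10) − s_(1) = 1021/59049 − (4/3) = -77711/59049.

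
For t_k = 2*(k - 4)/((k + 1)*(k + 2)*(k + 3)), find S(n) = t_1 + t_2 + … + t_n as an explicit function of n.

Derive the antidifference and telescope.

Compute t_(k+1)/t_k: get (k - 3)*(k + 1)/((k - 4)*(k + 4)).
Take A(k)=k + 1, B(k)=k + 4, C(k)=k - 4.
Solve (k + 1)·f(k+1) − (k + 3)·f(k) = k - 4.
Degrees (1,1,1) ⇒ d ≤ 2.
Solve for f: f(k) = -k*(3*k + 13)/4 (degree 2 ≤ 2).
Then R = B(k−1)f/C = -k*(k + 3)*(3*k + 13)/(4*(k - 4)), so s_k = R(k)·t_k = k*(-3*k - 13)/(2*(k + 1)*(k + 2)).
Verify: 2*(k - 4)/(k**3 + 6*k**2 + 11*k + 6) matches t_k.
s_(n+1) = (-3*n**2 - 19*n - 16)/(2*(n**2 + 5*n + 6)) and s_(1) = -4/3, so S(n) = n*(-n - 17)/(6*(n**2 + 5*n + 6)).

S(n) = n*(-n - 17)/(6*(n**2 + 5*n + 6))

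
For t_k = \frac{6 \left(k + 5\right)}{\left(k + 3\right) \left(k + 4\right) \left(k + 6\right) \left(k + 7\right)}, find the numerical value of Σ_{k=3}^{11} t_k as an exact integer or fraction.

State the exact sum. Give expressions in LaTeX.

Σ = 2/45

r(k) = (k + 3)*(k + 6)**2/((k + 5)**2*(k + 8)) after simplifying.
Factor: A=k + 3; B=k + 8; C=k**2 + 10*k + 25.
Need (k + 3)·f(k+1) − (k + 7)·f(k) = k**2 + 10*k + 25.
deg f ≤ 4 (via 1,1,2).
Solving with deg f ≤ 4: f(k) = k*(k + 4)*(k + 5)*(k + 9)/36.
R(k) = B(k−1)·f(k)/C(k) = k*(k + 4)*(k + 7)*(k + 9)/(36*(k + 5)); s_k = R·t_k = k*(k + 9)/(6*(k**2 + 9*k + 18)).
s_(k+1) − s_k = 6*(k + 5)/(k**4 + 20*k**3 + 145*k**2 + 450*k + 504) = t_k.
Evaluate s at k=12 and k=3: 7/45 and 1/9; difference 2/45.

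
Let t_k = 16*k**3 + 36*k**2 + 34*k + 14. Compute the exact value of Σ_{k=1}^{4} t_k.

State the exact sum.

The ratio is (8*k**3 + 42*k**2 + 77*k + 50)/(8*k**3 + 18*k**2 + 17*k + 7).
Take A(k)=1, B(k)=1, C(k)=k**3 + 9*k**2/4 + 17*k/8 + 7/8.
Key eq: (1)·f(k+1) = (1)·f(k) + (k**3 + 9*k**2/4 + 17*k/8 + 7/8).
Degrees (0,0,3) ⇒ d ≤ 4.
A polynomial solution: f(k) = k*(k + 1)*(4*k**2 + 3)/16.
Then R = B(k−1)f/C = k*(4*k**2 + 3)/(2*(8*k**2 + 10*k + 7)), so s_k = R(k)·t_k = k*(4*k**3 + 4*k**2 + 3*k + 3).
Δs = 16*k**3 + 36*k**2 + 34*k + 14, as required.
Telescoping: Σ = s_(5) − s_(1) = 3090 − (14) = 3076.

Σ = 3076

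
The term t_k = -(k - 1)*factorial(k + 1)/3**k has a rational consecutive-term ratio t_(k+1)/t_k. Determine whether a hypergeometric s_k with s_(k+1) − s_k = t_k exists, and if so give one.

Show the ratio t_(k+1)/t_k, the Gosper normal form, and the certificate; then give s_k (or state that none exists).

The ratio is k*(k + 2)/(3*(k - 1)).
Normal form (A,B,C) = (k/3 + 2/3, 1, k - 1).
Need (k/3 + 2/3)·f(k+1) − (1)·f(k) = k - 1.
deg f ≤ 0 (via 1,0,1).
Solving with deg f ≤ 0: f(k) = 3.
Then R = B(k−1)f/C = 3/(k - 1), so s_k = R(k)·t_k = -3**(1 - k)*factorial(k + 1).
Check: Δs_k = -(k - 1)*factorial(k + 1)/3**k. ✓

s_k = -3**(1 - k)*factorial(k + 1)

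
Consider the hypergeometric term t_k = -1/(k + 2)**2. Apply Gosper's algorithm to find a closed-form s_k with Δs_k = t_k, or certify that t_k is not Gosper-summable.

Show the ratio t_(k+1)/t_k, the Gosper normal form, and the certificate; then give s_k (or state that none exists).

not Gosper-summable; s_k does not exist

Ratio r(k) = (k + 2)**2/(k + 3)**2.
Factor: A=k**2 + 4*k + 4; B=k**2 + 6*k + 9; C=1.
Need (k**2 + 4*k + 4)·f(k+1) − (k**2 + 4*k + 4)·f(k) = 1.
d = 0 from the (2,2,0) case.
Write f(k) = c0. Then LHS − RHS = -1, requiring -1 = 0: contradictory. No certificate.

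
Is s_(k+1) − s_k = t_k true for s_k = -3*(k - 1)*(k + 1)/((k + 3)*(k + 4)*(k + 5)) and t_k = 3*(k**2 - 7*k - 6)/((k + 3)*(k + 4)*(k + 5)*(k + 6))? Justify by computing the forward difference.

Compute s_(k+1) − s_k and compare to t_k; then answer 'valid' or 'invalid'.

valid (s_(k+1) − s_k reduces to t_k)

s_(k+1) = -3*k*(k + 2)/((k + 4)*(k + 5)*(k + 6))
s_(k+1) − s_k = 3*(k**2 - 7*k - 6)/(k**4 + 18*k**3 + 119*k**2 + 342*k + 360)
(s_(k+1) − s_k) − t_k = 0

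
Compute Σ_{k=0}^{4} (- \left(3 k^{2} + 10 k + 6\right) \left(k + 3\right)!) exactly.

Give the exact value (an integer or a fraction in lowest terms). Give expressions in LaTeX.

The ratio is (k + 4)*(10*k + 3*(k + 1)**2 + 16)/(3*k**2 + 10*k + 6).
So A=k + 4 and B=1, with C=k**2 + 10*k/3 + 2.
Set up (k + 4)·f(k+1) − (1)·f(k) − (k**2 + 10*k/3 + 2) = 0.
d = 1 from the (1,0,2) case.
A polynomial solution: f(k) = (3*k - 2)/3.
Get s_k = R·t_k = -(3*k - 2)*factorial(k + 3) with R(k) = B(k−1)f(k)/C(k) = (3*k - 2)/(3*k**2 + 10*k + 6).
Verify: -(3*k**2 + 10*k + 6)*factorial(k + 3) matches t_k.
Evaluate s at k=5 and k=0: -524160 and 12; difference -524172.

Σ = -524172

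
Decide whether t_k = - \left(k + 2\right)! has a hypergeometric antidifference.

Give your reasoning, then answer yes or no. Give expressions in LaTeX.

No; the degree bound rules out any f.

Step 1: r(k) = k + 3.
A = k + 3, B = 1, C = 1.
Set up (k + 3)·f(k+1) − (1)·f(k) − (1) = 0.
deg f ≤ -1 (via 1,0,0).
Bound -1 < 0, so the key equation has no polynomial solution.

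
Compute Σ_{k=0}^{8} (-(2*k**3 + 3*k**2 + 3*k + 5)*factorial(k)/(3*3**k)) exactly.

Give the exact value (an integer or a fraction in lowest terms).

Σ = -31360/9

Step 1: r(k) = (2*k**4 + 11*k**3 + 24*k**2 + 28*k + 13)/(3*(2*k**3 + 3*k**2 + 3*k + 5)).
A = k/3 + 1/3, B = 1, C = k**3 + 3*k**2/2 + 3*k/2 + 5/2.
Key eq: (k/3 + 1/3)·f(k+1) = (1)·f(k) + (k**3 + 3*k**2/2 + 3*k/2 + 5/2).
Degrees (1,0,3) ⇒ d ≤ 2.
A polynomial solution: f(k) = 3*k*(2*k + 3)/2.
So s_k = (B(k−1)f/C)·t_k = (3*k*(2*k + 3)/(2*k**3 + 3*k**2 + 3*k + 5))·t_k = -k*(2*k + 3)*factorial(k)/3**k.
Check: Δs_k = -(2*k**3 + 3*k**2 + 3*k + 5)*factorial(k)/(3*3**k). ✓
Sum = s_(9) − s_(0); s_(9) = -31360/9, s_(0) = 0 ⇒ -31360/9.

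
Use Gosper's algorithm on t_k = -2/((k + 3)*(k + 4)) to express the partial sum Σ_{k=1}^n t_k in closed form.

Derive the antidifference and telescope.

S(n) = -n/(2*n + 8)

r(k) = (k + 3)/(k + 5) after simplifying.
So A=k + 3 and B=k + 5, with C=1.
Solve (k + 3)·f(k+1) − (k + 4)·f(k) = 1.
deg f ≤ 1 (via 1,1,0).
Match coefficients ⇒ f(k) = k/3.
Then R = B(k−1)f/C = k*(k + 4)/3, so s_k = R(k)·t_k = -2*k/(3*k + 9).
Verify: -2/(k**2 + 7*k + 12) matches t_k.
Evaluate: s_(n+1) = 2*(-n - 1)/(3*(n + 4)); subtract s_(1) = -1/6 ⇒ S(n) = -n/(2*n + 8).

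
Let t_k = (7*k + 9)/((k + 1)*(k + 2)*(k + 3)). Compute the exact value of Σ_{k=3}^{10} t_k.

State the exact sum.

Σ = 353/390

Compute t_(k+1)/t_k: get (k + 1)*(7*k + 16)/((k + 4)*(7*k + 9)).
Factor: A=k + 1; B=k + 4; C=k + 9/7.
Key eq: (k + 1)·f(k+1) = (k + 3)·f(k) + (k + 9/7).
From deg A=1, deg B=1, deg C=1: d=2.
Coefficient equations give f(k) = k*(4*k + 5)/7.
Get s_k = R·t_k = k*(4*k + 5)/((k + 1)*(k + 2)) with R(k) = B(k−1)f(k)/C(k) = k*(k + 3)*(4*k + 5)/(7*k + 9).
Verify: (7*k + 9)/(k**3 + 6*k**2 + 11*k + 6) matches t_k.
Evaluate s at k=11 and k=3: 539/156 and 51/20; difference 353/390.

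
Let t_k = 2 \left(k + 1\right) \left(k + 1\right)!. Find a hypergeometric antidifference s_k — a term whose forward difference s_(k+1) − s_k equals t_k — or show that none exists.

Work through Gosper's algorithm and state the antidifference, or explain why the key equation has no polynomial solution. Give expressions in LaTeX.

s_k = 2 \left(k + 1\right)!

Compute t_(k+1)/t_k: get (k + 2)**2/(k + 1).
Take A(k)=k + 2, B(k)=1, C(k)=k + 1.
Set up (k + 2)·f(k+1) − (1)·f(k) − (k + 1) = 0.
Degrees (1,0,1) ⇒ d ≤ 0.
Solving with deg f ≤ 0: f(k) = 1.
Then R = B(k−1)f/C = 1/(k + 1), so s_k = R(k)·t_k = 2*factorial(k + 1).
Δs = 2*(k + 1)*factorial(k + 1), as required.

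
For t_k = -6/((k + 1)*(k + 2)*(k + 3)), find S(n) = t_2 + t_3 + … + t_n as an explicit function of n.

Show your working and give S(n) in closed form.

S(n) = (-n**2 - 5*n + 6)/(4*(n**2 + 5*n + 6))

Compute t_(k+1)/t_k: get (k + 1)/(k + 4).
A = k + 1, B = k + 4, C = 1.
f must satisfy (k + 1)·f(k+1) − (k + 3)·f(k) = 1.
Degrees (1,1,0) ⇒ d ≤ 2.
Solve for f: f(k) = k*(k + 3)/4 (degree 2 ≤ 2).
So s_k = (B(k−1)f/C)·t_k = (k*(k + 3)**2/4)·t_k = 3*k*(-k - 3)/(2*(k + 1)*(k + 2)).
Check: Δs_k = -6/(k**3 + 6*k**2 + 11*k + 6). ✓
Telescope: S(n) = s_(n+1) − s_(2) = 3*(-n**2 - 5*n - 4)/(2*(n**2 + 5*n + 6)) − (-5/4) = (-n**2 - 5*n + 6)/(4*(n**2 + 5*n + 6)).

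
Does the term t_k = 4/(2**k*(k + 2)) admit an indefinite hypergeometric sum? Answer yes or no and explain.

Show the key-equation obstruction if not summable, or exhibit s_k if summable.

Ratio r(k) = (k + 2)/(2*(k + 3)).
A = k/2 + 1, B = k + 3, C = 1.
Set up (k/2 + 1)·f(k+1) − (k + 2)·f(k) − (1) = 0.
Degrees (1,1,0) ⇒ d ≤ -1.
Negative degree bound (-1): no f exists, t_k not Gosper-summable.

No; the degree bound rules out any f.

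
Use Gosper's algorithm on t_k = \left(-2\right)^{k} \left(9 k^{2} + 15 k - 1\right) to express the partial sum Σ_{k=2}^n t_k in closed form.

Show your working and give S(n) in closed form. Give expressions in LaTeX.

S(n) = 6 \left(-2\right)^{n} n^{2} + 14 \left(-2\right)^{n} n + 2 \left(-2\right)^{n} + 44

Step 1: r(k) = 2*(-9*k**2 - 33*k - 23)/(9*k**2 + 15*k - 1).
Gosper form: A/B · C(k+1)/C(k) with A=-2, B=1, C=k**2 + 5*k/3 - 1/9.
Set up (-2)·f(k+1) − (1)·f(k) − (k**2 + 5*k/3 - 1/9) = 0.
Bound: deg f ≤ 2.
Match coefficients ⇒ f(k) = -(3*k**2 + k - 3)/9.
Get s_k = R·t_k = (-2)**k*(-3*k**2 - k + 3) with R(k) = B(k−1)f(k)/C(k) = -(3*k**2 + k - 3)/(9*k**2 + 15*k - 1).
Δs = (-2)**k*(9*k**2 + 15*k - 1), as required.
s_(n+1) = 2*(-2)**n*(3*n**2 + 7*n + 1) and s_(2) = -44, so S(n) = 6*(-2)**n*n**2 + 14*(-2)**n*n + 2*(-2)**n + 44.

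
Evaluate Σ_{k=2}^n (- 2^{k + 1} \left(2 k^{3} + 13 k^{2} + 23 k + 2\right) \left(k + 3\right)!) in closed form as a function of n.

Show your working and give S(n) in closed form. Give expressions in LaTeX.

t_(k+1)/t_k = 2*(2*k**4 + 27*k**3 + 131*k**2 + 260*k + 160)/(2*k**3 + 13*k**2 + 23*k + 2).
Factor: A=2*k + 8; B=1; C=k**3 + 13*k**2/2 + 23*k/2 + 1.
Set up (2*k + 8)·f(k+1) − (1)·f(k) − (k**3 + 13*k**2/2 + 23*k/2 + 1) = 0.
From deg A=1, deg B=0, deg C=3: d=2.
Solving with deg f ≤ 2: f(k) = (k - 1)*(k + 2)/2.
Get s_k = R·t_k = -2**(k + 1)*(k - 1)*(k + 2)*factorial(k + 3) with R(k) = B(k−1)f(k)/C(k) = (k - 1)*(k + 2)/(2*k**3 + 13*k**2 + 23*k + 2).
Verify: -2**(k + 1)*(2*k**3 + 13*k**2 + 23*k + 2)*factorial(k + 3) matches t_k.
s_(n+1) = -2**(n + 2)*n*(n + 3)*factorial(n + 4) and s_(2) = -3840, so S(n) = -4*2**n*n**2*factorial(n + 4) - 12*2**n*n*factorial(n + 4) + 3840.

S(n) = - 4 \cdot 2^{n} n^{2} \left(n + 4\right)! - 12 \cdot 2^{n} n \left(n + 4\right)! + 3840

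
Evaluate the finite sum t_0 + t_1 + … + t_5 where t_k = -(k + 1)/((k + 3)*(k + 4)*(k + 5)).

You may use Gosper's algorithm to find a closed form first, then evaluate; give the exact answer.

Ratio r(k) = (k + 2)*(k + 3)/((k + 1)*(k + 6)).
A = k + 3, B = k + 6, C = k + 1.
Solve (k + 3)·f(k+1) − (k + 5)·f(k) = k + 1.
deg f ≤ 2 (via 1,1,1).
Solve for f: f(k) = k*(k + 1)/6 (degree 2 ≤ 2).
Then R = B(k−1)f/C = k*(k + 5)/6, so s_k = R(k)·t_k = k*(-k - 1)/(6*(k + 3)*(k + 4)).
s_(k+1) − s_k = (-k - 1)/(k**3 + 12*k**2 + 47*k + 60) = t_k.
Evaluate s at k=6 and k=0: -7/90 and 0; difference -7/90.

Σ = -7/90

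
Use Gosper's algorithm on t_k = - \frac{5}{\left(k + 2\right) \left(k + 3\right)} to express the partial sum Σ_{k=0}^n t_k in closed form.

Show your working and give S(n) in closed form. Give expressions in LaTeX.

S(n) = \frac{5 \left(- n - 1\right)}{2 \left(n + 3\right)}

Compute t_(k+1)/t_k: get (k + 2)/(k + 4).
Take A(k)=k + 2, B(k)=k + 4, C(k)=1.
f must satisfy (k + 2)·f(k+1) − (k + 3)·f(k) = 1.
Bound: deg f ≤ 1.
Solving with deg f ≤ 1: f(k) = k/2.
Then R = B(k−1)f/C = k*(k + 3)/2, so s_k = R(k)·t_k = -5*k/(2*k + 4).
s_(k+1) − s_k = -5/(k**2 + 5*k + 6) = t_k.
Telescope: S(n) = s_(n+1) − s_(0) = 5*(-n - 1)/(2*(n + 3)) − (0) = 5*(-n - 1)/(2*(n + 3)).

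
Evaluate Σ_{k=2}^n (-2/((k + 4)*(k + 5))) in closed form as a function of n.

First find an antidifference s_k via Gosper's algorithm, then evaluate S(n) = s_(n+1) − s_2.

S(n) = (1 - n)/(3*(n + 5))

r(k) = (k + 4)/(k + 6) after simplifying.
Normal form (A,B,C) = (k + 4, k + 6, 1).
Set up (k + 4)·f(k+1) − (k + 5)·f(k) − (1) = 0.
d = 1 from the (1,1,0) case.
A polynomial solution: f(k) = k/4.
R(k) = B(k−1)·f(k)/C(k) = k*(k + 5)/4; s_k = R·t_k = -k/(2*k + 8).
Verify: -2/(k**2 + 9*k + 20) matches t_k.
Telescope: S(n) = s_(n+1) − s_(2) = (-n - 1)/(2*(n + 5)) − (-1/6) = (1 - n)/(3*(n + 5)).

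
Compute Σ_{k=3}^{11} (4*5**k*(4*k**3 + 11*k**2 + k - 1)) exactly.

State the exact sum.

Compute t_(k+1)/t_k: get 5*(4*k**3 + 23*k**2 + 35*k + 15)/(4*k**3 + 11*k**2 + k - 1).
Take A(k)=5, B(k)=1, C(k)=k**3 + 11*k**2/4 + k/4 - 1/4.
f must satisfy (5)·f(k+1) − (1)·f(k) = k**3 + 11*k**2/4 + k/4 - 1/4.
d = 3 from the (0,0,3) case.
Solve for f: f(k) = (k - 1)**2*(k + 1)/4 (degree 3 ≤ 3).
R(k) = B(k−1)·f(k)/C(k) = (k - 1)**2*(k + 1)/((4*k - 1)*(k**2 + 3*k + 1)); s_k = R·t_k = 4*5**k*(k**3 - k**2 - k + 1).
Check: Δs_k = 4*5**k*(4*k**3 + 11*k**2 + k - 1). ✓
Telescoping: Σ = s_(12) − s_(3) = 1536132812500 − (8000) = 1536132804500.

Σ = 1536132804500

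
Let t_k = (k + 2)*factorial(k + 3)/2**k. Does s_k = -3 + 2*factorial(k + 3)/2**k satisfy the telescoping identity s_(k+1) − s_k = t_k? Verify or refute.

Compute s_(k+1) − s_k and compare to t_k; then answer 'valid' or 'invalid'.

s_(k+1) = 2*2**(-k - 1)*factorial(k + 4) - 3
s_(k+1) − s_k = (k + 2)*factorial(k + 3)/2**k
(s_(k+1) − s_k) − t_k = 0

valid; difference matches t_k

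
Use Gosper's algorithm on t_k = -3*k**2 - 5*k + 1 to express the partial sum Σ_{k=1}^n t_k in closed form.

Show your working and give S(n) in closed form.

Compute t_(k+1)/t_k: get (3*k**2 + 11*k + 7)/(3*k**2 + 5*k - 1).
A = 1, B = 1, C = k**2 + 5*k/3 - 1/3.
Need (1)·f(k+1) − (1)·f(k) = k**2 + 5*k/3 - 1/3.
deg f ≤ 3 (via 0,0,2).
Coefficient equations give f(k) = k*(k**2 + k - 3)/3.
R(k) = B(k−1)·f(k)/C(k) = k*(k**2 + k - 3)/(3*k**2 + 5*k - 1); s_k = R·t_k = k*(-k**2 - k + 3).
Verify: -3*k**2 - 5*k + 1 matches t_k.
Evaluate: s_(n+1) = -n**3 - 4*n**2 - 2*n + 1; subtract s_(1) = 1 ⇒ S(n) = n*(-n**2 - 4*n - 2).

S(n) = n*(-n**2 - 4*n - 2)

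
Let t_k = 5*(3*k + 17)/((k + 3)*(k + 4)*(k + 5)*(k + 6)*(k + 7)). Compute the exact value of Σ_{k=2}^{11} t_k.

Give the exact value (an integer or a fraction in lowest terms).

Ratio r(k) = (k + 3)*(3*k + 20)/((k + 8)*(3*k + 17)).
Gosper form: A/B · C(k+1)/C(k) with A=k + 3, B=k + 8, C=k + 17/3.
Set up (k + 3)·f(k+1) − (k + 7)·f(k) − (k + 17/3) = 0.
Degrees (1,1,1) ⇒ d ≤ 4.
A polynomial solution: f(k) = k*(k + 5)*(k**2 + 13*k + 54)/216.
So s_k = (B(k−1)f/C)·t_k = (k*(k + 5)*(k + 7)*(k**2 + 13*k + 54)/(72*(3*k + 17)))·t_k = 5*k*(k**2 + 13*k + 54)/(72*(k**3 + 13*k**2 + 54*k + 72)).
Check: Δs_k = 5*(3*k + 17)/(k**5 + 25*k**4 + 245*k**3 + 1175*k**2 + 2754*k + 2520). ✓
Telescoping: Σ = s_(12) − s_(2) = 59/864 − (7/144) = 17/864.

Σ = 17/864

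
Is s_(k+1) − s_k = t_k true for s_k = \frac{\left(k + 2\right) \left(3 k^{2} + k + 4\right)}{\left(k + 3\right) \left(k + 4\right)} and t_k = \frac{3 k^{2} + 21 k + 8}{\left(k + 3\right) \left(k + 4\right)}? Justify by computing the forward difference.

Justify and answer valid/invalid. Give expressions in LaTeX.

s_(k+1) = (k + 3)*(k + 3*(k + 1)**2 + 5)/((k + 4)*(k + 5))
s_(k+1) − s_k = (3*k**3 + 36*k**2 + 73*k + 32)/(k**3 + 12*k**2 + 47*k + 60)
(s_(k+1) − s_k) − t_k = 8*(-5*k - 1)/(k**3 + 12*k**2 + 47*k + 60)

Invalid: residual \frac{8 \left(- 5 k - 1\right)}{k^{3} + 12 k^{2} + 47 k + 60} ≠ 0.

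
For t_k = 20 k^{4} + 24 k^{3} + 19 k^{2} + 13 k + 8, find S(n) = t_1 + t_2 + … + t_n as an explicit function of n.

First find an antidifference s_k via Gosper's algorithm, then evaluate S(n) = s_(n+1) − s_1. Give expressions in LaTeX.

t_(k+1)/t_k = (20*k**4 + 104*k**3 + 211*k**2 + 203*k + 84)/(20*k**4 + 24*k**3 + 19*k**2 + 13*k + 8).
A = 1, B = 1, C = k**4 + 6*k**3/5 + 19*k**2/20 + 13*k/20 + 2/5.
f must satisfy (1)·f(k+1) − (1)·f(k) = k**4 + 6*k**3/5 + 19*k**2/20 + 13*k/20 + 2/5.
deg f ≤ 5 (via 0,0,4).
Match coefficients ⇒ f(k) = k*(4*k**4 - 4*k**3 + k**2 + 3*k + 4)/20.
Then R = B(k−1)f/C = k*(4*k**4 - 4*k**3 + k**2 + 3*k + 4)/(20*k**4 + 24*k**3 + 19*k**2 + 13*k + 8), so s_k = R(k)·t_k = k*(4*k**4 - 4*k**3 + k**2 + 3*k + 4).
Δs = 20*k**4 + 24*k**3 + 19*k**2 + 13*k + 8, as required.
Telescope: S(n) = s_(n+1) − s_(1) = 4*n**5 + 16*n**4 + 25*n**3 + 22*n**2 + 17*n + 8 − (8) = n*(4*n**4 + 16*n**3 + 25*n**2 + 22*n + 17).

S(n) = n \left(4 n^{4} + 16 n^{3} + 25 n^{2} + 22 n + 17\right)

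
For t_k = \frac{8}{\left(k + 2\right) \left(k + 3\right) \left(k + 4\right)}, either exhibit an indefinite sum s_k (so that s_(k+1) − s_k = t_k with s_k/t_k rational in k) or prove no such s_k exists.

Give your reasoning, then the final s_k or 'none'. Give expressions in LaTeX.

t_(k+1)/t_k = (k + 2)/(k + 5).
Factor: A=k + 2; B=k + 5; C=1.
f must satisfy (k + 2)·f(k+1) − (k + 4)·f(k) = 1.
d = 2 from the (1,1,0) case.
A polynomial solution: f(k) = k*(k + 5)/12.
So s_k = (B(k−1)f/C)·t_k = (k*(k + 4)*(k + 5)/12)·t_k = 2*k*(k + 5)/(3*(k + 2)*(k + 3)).
Δs = 8/(k**3 + 9*k**2 + 26*k + 24), as required.

s_k = \frac{2 k \left(k + 5\right)}{3 \left(k + 2\right) \left(k + 3\right)}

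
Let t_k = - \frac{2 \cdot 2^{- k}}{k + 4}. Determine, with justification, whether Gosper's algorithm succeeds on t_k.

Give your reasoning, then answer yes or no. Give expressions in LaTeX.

No. Not Gosper-summable.

r(k) = (k + 4)/(2*(k + 5)) after simplifying.
Gosper form: A/B · C(k+1)/C(k) with A=k/2 + 2, B=k + 5, C=1.
Key eq: (k/2 + 2)·f(k+1) = (k + 4)·f(k) + (1).
From deg A=1, deg B=1, deg C=0: d=-1.
Bound -1 < 0, so the key equation has no polynomial solution.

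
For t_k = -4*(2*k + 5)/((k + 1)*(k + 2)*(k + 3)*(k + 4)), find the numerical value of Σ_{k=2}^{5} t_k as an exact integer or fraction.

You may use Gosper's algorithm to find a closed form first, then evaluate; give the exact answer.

Σ = -64/315

Ratio r(k) = (k + 1)*(2*k + 7)/((k + 5)*(2*k + 5)).
Gosper form: A/B · C(k+1)/C(k) with A=k + 1, B=k + 5, C=k + 5/2.
Set up (k + 1)·f(k+1) − (k + 4)·f(k) − (k + 5/2) = 0.
deg f ≤ 3 (via 1,1,1).
Coefficient equations give f(k) = k*(k + 2)*(k + 4)/6.
R(k) = B(k−1)·f(k)/C(k) = k*(k + 2)*(k + 4)**2/(3*(2*k + 5)); s_k = R·t_k = 4*k*(-k - 4)/(3*(k**2 + 4*k + 3)).
s_(k+1) − s_k = 4*(-2*k - 5)/(k**4 + 10*k**3 + 35*k**2 + 50*k + 24) = t_k.
Sum = s_(6) − s_(2); s_(6) = -80/63, s_(2) = -16/15 ⇒ -64/315.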